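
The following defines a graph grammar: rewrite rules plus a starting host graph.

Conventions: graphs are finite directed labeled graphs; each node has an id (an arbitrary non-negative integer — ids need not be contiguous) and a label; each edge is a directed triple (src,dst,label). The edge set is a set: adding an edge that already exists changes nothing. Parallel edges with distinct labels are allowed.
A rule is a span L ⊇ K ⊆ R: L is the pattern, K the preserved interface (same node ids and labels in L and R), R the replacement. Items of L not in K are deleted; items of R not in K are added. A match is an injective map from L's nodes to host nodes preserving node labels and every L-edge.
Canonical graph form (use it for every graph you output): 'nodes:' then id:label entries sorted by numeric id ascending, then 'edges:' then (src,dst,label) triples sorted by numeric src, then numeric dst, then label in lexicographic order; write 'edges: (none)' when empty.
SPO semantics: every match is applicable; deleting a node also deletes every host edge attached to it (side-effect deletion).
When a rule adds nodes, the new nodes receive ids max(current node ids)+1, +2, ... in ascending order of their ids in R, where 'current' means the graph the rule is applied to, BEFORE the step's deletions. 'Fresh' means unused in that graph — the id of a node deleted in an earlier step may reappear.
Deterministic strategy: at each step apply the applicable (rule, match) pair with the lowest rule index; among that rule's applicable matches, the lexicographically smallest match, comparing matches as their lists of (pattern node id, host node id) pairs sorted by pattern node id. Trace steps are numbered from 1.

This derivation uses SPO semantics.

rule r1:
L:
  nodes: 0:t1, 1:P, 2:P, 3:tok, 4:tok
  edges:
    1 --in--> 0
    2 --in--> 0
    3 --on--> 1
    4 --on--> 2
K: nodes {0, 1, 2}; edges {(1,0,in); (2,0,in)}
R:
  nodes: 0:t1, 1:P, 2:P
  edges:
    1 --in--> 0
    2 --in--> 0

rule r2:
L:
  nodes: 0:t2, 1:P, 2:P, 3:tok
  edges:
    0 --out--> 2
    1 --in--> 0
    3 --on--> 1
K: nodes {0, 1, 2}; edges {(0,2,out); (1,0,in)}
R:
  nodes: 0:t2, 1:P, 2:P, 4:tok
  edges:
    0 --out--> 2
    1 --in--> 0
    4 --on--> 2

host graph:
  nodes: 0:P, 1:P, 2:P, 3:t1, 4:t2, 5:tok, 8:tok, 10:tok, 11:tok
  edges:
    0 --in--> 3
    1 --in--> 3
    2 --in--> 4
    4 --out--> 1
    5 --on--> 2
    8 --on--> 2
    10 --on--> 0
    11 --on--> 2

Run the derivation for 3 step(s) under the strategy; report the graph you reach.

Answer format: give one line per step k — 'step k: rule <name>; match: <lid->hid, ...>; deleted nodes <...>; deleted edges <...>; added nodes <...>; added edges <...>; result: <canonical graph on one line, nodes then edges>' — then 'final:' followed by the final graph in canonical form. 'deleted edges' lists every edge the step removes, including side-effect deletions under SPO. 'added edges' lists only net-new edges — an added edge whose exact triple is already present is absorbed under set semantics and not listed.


step 1: rule r2; match: 0->4, 1->2, 2->1, 3->5; deleted nodes 5; deleted edges (5,2,on); added nodes 12; added edges (12,1,on); result: nodes: 0:P, 1:P, 2:P, 3:t1, 4:t2, 8:tok, 10:tok, 11:tok, 12:tok edges: (0,3,in); (1,3,in); (2,4,in); (4,1,out); (8,2,on); (10,0,on); (11,2,on); (12,1,on)
step 2: rule r1; match: 0->3, 1->0, 2->1, 3->10, 4->12; deleted nodes 10, 12; deleted edges (10,0,on); (12,1,on); added nodes (none); added edges (none); result: nodes: 0:P, 1:P, 2:P, 3:t1, 4:t2, 8:tok, 11:tok edges: (0,3,in); (1,3,in); (2,4,in); (4,1,out); (8,2,on); (11,2,on)
step 3: rule r2; match: 0->4, 1->2, 2->1, 3->8; deleted nodes 8; deleted edges (8,2,on); added nodes 12; added edges (12,1,on); result: nodes: 0:P, 1:P, 2:P, 3:t1, 4:t2, 11:tok, 12:tok edges: (0,3,in); (1,3,in); (2,4,in); (4,1,out); (11,2,on); (12,1,on)
final:
nodes: 0:P, 1:P, 2:P, 3:t1, 4:t2, 11:tok, 12:tok
edges: (0,3,in); (1,3,in); (2,4,in); (4,1,out); (11,2,on); (12,1,on)


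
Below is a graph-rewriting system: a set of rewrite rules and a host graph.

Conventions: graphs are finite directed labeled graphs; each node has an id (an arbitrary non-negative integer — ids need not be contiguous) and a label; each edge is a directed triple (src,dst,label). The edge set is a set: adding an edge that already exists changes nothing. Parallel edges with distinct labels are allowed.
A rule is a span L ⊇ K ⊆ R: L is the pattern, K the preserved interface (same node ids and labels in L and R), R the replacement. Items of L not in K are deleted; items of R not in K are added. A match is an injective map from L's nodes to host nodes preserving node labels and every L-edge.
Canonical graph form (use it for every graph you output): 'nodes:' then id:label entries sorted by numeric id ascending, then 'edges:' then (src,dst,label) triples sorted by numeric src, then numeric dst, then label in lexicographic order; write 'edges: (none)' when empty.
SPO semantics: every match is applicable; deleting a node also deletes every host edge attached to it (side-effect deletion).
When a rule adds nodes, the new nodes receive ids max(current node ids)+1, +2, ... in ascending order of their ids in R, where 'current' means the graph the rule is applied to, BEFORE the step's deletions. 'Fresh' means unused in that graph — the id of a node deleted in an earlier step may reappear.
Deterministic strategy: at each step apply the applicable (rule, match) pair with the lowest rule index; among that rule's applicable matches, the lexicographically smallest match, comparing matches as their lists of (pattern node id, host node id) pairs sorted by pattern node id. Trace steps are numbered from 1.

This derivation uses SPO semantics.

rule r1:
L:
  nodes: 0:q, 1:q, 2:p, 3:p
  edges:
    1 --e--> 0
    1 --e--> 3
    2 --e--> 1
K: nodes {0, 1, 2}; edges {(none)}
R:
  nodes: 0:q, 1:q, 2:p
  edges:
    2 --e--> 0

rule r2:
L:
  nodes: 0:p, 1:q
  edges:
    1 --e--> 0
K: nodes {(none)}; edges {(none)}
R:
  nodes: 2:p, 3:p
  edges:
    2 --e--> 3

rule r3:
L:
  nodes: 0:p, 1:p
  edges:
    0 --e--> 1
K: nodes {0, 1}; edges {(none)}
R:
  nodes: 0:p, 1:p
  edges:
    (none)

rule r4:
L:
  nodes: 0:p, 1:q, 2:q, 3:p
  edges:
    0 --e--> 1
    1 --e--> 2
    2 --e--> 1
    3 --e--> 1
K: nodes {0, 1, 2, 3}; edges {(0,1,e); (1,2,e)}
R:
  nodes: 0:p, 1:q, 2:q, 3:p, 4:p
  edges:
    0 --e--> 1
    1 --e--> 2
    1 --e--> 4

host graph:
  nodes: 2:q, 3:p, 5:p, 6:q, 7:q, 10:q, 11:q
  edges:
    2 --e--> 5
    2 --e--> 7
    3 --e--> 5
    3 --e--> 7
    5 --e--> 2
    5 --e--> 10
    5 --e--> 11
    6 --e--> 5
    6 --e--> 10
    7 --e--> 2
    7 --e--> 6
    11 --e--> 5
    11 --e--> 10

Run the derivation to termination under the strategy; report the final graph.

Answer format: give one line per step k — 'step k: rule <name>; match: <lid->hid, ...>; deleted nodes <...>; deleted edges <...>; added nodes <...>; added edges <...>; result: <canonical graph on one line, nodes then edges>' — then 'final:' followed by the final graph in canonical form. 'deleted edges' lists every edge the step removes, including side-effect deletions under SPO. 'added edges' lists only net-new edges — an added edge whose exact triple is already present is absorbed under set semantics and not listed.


step 1: rule r2; match: 0->5, 1->2; deleted nodes 2, 5; deleted edges (2,5,e); (2,7,e); (3,5,e); (5,2,e); (5,10,e); (5,11,e); (6,5,e); (7,2,e); (11,5,e); added nodes 12, 13; added edges (12,13,e); result: nodes: 3:p, 6:q, 7:q, 10:q, 11:q, 12:p, 13:p edges: (3,7,e); (6,10,e); (7,6,e); (11,10,e); (12,13,e)
step 2: rule r3; match: 0->12, 1->13; deleted nodes (none); deleted edges (12,13,e); added nodes (none); added edges (none); result: nodes: 3:p, 6:q, 7:q, 10:q, 11:q, 12:p, 13:p edges: (3,7,e); (6,10,e); (7,6,e); (11,10,e)
final:
nodes: 3:p, 6:q, 7:q, 10:q, 11:q, 12:p, 13:p
edges: (3,7,e); (6,10,e); (7,6,e); (11,10,e)


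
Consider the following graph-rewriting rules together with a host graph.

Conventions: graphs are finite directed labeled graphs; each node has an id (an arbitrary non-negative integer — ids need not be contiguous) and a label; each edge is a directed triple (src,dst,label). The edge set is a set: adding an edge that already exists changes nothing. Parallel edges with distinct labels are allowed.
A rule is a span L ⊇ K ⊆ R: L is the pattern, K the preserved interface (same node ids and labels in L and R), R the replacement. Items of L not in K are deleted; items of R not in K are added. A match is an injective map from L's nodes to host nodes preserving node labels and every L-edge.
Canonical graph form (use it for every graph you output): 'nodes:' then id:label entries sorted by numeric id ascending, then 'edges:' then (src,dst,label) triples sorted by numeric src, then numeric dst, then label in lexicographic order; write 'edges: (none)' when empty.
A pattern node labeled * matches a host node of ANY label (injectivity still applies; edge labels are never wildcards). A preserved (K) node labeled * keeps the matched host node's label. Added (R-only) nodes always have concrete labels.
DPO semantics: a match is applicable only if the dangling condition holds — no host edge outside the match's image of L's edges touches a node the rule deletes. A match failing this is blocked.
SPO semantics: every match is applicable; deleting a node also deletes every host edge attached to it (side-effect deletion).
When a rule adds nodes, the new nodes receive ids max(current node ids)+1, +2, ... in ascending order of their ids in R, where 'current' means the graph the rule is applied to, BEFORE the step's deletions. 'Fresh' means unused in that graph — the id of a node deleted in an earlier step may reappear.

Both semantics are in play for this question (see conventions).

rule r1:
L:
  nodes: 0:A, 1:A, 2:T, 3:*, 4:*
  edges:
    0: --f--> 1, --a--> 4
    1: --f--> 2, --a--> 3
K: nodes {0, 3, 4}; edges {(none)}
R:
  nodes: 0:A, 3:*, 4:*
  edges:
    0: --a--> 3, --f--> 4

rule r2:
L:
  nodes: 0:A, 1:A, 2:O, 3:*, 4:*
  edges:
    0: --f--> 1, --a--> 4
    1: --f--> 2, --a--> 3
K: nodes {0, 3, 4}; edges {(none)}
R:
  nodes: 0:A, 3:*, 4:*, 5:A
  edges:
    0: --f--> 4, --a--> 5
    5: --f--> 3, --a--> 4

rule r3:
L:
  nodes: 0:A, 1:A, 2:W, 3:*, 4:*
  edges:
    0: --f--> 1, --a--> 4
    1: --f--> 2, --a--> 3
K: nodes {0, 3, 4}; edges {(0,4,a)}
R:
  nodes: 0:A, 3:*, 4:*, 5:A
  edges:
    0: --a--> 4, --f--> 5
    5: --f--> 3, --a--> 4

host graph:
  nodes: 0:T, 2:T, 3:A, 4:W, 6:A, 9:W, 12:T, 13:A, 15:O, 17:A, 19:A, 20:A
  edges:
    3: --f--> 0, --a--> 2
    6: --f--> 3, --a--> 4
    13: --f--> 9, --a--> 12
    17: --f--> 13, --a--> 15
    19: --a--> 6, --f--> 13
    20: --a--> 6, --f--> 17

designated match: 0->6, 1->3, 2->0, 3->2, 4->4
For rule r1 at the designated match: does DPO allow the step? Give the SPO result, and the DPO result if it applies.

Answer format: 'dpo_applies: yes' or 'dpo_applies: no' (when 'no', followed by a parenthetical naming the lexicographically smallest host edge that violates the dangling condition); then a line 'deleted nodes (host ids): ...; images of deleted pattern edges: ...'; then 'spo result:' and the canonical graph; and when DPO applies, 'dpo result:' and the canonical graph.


dpo_applies: yes
deleted nodes (host ids): 0, 3; images of deleted pattern edges: (3,0,f); (3,2,a); (6,3,f); (6,4,a)
spo result:
nodes: 2:T, 4:W, 6:A, 9:W, 12:T, 13:A, 15:O, 17:A, 19:A, 20:A
edges: (6,2,a); (6,4,f); (13,9,f); (13,12,a); (17,13,f); (17,15,a); (19,6,a); (19,13,f); (20,6,a); (20,17,f)
dpo result:
nodes: 2:T, 4:W, 6:A, 9:W, 12:T, 13:A, 15:O, 17:A, 19:A, 20:A
edges: (6,2,a); (6,4,f); (13,9,f); (13,12,a); (17,13,f); (17,15,a); (19,6,a); (19,13,f); (20,6,a); (20,17,f)


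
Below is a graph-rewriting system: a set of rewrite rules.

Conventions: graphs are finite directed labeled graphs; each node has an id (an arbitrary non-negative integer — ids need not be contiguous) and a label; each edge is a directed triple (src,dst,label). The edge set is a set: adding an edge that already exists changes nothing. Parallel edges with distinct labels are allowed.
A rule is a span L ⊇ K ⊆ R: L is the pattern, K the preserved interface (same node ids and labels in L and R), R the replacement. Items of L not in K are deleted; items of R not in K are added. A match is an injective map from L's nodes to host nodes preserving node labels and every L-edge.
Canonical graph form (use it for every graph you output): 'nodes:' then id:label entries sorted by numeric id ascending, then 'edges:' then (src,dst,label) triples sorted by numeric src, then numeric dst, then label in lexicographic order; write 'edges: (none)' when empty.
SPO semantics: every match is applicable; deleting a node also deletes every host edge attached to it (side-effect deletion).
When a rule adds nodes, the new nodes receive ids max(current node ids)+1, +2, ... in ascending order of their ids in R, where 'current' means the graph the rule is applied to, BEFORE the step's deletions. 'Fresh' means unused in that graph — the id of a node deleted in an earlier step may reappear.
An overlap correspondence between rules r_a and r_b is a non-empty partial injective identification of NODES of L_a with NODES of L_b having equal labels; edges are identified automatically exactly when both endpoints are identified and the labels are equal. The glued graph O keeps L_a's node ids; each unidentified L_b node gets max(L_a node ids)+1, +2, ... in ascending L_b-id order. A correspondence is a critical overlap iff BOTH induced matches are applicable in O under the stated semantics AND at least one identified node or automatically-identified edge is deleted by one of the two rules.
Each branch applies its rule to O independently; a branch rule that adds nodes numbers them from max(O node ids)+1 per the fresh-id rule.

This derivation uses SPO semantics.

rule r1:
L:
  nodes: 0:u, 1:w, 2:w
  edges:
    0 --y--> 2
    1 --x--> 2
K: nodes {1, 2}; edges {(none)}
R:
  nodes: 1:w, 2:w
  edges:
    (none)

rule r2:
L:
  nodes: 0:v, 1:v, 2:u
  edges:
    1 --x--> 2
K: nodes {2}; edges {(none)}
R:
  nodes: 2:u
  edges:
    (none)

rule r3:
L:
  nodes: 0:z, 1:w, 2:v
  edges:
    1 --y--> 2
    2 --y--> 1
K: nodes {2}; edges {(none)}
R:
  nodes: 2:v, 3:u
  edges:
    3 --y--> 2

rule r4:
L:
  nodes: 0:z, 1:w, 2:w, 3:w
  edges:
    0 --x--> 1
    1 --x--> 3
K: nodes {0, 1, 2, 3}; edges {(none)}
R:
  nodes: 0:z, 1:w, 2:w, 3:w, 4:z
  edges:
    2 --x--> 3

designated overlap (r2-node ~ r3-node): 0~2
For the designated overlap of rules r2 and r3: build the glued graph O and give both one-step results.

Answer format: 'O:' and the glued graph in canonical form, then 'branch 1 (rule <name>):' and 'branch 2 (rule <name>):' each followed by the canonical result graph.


O:
nodes: 0:v, 1:v, 2:u, 3:z, 4:w
edges: (0,4,y); (1,2,x); (4,0,y)
branch 1 (rule r2):
nodes: 2:u, 3:z, 4:w
edges: (none)
branch 2 (rule r3):
nodes: 0:v, 1:v, 2:u, 5:u
edges: (1,2,x); (5,0,y)


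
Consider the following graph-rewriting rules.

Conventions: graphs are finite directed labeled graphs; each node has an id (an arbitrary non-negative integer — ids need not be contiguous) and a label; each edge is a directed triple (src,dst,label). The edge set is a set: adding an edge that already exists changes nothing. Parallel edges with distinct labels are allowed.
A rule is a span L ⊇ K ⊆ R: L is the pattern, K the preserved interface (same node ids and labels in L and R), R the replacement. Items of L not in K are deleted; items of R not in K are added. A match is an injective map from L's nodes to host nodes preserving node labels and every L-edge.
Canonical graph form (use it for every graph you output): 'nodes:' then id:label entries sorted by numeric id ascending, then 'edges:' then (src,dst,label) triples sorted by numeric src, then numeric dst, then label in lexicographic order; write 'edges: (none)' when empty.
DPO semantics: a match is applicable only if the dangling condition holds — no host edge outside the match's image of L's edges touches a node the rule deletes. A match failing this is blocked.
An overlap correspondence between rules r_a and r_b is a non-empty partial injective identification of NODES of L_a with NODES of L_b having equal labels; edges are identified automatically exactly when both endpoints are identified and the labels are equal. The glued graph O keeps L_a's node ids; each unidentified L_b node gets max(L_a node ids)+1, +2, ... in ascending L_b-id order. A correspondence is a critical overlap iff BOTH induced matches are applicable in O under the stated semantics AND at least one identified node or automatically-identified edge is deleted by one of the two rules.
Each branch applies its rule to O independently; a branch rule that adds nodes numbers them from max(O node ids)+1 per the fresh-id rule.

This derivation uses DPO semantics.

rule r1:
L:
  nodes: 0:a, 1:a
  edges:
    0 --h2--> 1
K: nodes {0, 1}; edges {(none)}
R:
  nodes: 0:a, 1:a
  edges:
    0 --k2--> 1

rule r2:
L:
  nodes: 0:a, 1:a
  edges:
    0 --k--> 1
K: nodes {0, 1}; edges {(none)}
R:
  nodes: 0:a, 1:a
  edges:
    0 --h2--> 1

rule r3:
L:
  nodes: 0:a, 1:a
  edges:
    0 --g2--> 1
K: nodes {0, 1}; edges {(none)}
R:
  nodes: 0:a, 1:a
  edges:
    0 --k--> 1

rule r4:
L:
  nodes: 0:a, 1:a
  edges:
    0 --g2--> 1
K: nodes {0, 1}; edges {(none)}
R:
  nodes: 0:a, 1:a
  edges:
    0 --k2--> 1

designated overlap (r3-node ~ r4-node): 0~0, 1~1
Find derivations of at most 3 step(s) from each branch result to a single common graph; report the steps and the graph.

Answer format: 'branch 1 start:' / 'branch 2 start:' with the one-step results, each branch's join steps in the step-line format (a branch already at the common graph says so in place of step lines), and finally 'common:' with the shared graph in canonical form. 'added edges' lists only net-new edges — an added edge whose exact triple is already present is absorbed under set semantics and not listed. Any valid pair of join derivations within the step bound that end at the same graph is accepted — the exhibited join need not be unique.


branch 1 start:
nodes: 0:a, 1:a
edges: (0,1,k)
branch 2 start:
nodes: 0:a, 1:a
edges: (0,1,k2)
branch 1 step 1: rule r2; match: 0->0, 1->1; deleted nodes (none); deleted edges (0,1,k); added nodes (none); added edges (0,1,h2); result: nodes: 0:a, 1:a edges: (0,1,h2)
branch 1 step 2: rule r1; match: 0->0, 1->1; deleted nodes (none); deleted edges (0,1,h2); added nodes (none); added edges (0,1,k2); result: nodes: 0:a, 1:a edges: (0,1,k2)
branch 2: already at the common graph (0 steps)
common:
nodes: 0:a, 1:a
edges: (0,1,k2)


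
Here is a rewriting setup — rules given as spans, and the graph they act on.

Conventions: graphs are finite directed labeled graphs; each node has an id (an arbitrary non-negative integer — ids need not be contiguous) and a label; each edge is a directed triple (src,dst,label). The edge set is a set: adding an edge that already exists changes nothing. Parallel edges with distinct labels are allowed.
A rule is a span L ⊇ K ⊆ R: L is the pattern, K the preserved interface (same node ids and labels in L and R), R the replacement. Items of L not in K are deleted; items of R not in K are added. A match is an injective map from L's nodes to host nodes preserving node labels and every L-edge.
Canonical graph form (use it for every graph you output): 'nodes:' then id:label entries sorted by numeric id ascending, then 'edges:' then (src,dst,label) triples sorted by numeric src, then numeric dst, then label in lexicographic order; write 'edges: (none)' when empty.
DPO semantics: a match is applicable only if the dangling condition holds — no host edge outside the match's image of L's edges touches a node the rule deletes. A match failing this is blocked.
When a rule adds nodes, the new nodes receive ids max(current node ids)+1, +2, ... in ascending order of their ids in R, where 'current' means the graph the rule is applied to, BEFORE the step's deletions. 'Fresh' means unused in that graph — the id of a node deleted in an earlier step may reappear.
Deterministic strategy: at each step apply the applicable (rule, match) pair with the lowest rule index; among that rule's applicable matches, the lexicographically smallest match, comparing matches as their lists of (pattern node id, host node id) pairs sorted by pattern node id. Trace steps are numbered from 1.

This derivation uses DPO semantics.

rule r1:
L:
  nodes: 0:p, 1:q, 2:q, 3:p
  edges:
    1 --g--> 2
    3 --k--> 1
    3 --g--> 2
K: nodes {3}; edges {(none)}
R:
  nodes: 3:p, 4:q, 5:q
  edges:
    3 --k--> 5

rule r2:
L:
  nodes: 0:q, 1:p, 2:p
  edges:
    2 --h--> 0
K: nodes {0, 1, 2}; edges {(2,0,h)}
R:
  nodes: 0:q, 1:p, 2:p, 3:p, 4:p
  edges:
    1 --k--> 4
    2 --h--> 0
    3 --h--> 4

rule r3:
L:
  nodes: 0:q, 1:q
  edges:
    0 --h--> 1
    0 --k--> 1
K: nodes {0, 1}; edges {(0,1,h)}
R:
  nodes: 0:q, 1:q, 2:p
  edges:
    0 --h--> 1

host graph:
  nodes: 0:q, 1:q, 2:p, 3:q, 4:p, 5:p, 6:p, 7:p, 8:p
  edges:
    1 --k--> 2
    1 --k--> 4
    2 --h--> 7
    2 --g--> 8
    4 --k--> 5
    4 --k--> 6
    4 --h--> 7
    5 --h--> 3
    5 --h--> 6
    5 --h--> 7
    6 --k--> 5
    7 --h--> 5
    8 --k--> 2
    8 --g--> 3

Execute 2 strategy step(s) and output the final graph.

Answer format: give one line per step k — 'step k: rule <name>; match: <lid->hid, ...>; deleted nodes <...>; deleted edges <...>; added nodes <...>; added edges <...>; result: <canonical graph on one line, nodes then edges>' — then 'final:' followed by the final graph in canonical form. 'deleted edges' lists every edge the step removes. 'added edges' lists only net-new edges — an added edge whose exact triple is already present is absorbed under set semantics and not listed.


step 1: rule r2; match: 0->3, 1->2, 2->5; deleted nodes (none); deleted edges (none); added nodes 9, 10; added edges (2,10,k); (9,10,h); result: nodes: 0:q, 1:q, 2:p, 3:q, 4:p, 5:p, 6:p, 7:p, 8:p, 9:p, 10:p edges: (1,2,k); (1,4,k); (2,7,h); (2,8,g); (2,10,k); (4,5,k); (4,6,k); (4,7,h); (5,3,h); (5,6,h); (5,7,h); (6,5,k); (7,5,h); (8,2,k); (8,3,g); (9,10,h)
step 2: rule r2; match: 0->3, 1->2, 2->5; deleted nodes (none); deleted edges (none); added nodes 11, 12; added edges (2,12,k); (11,12,h); result: nodes: 0:q, 1:q, 2:p, 3:q, 4:p, 5:p, 6:p, 7:p, 8:p, 9:p, 10:p, 11:p, 12:p edges: (1,2,k); (1,4,k); (2,7,h); (2,8,g); (2,10,k); (2,12,k); (4,5,k); (4,6,k); (4,7,h); (5,3,h); (5,6,h); (5,7,h); (6,5,k); (7,5,h); (8,2,k); (8,3,g); (9,10,h); (11,12,h)
final:
nodes: 0:q, 1:q, 2:p, 3:q, 4:p, 5:p, 6:p, 7:p, 8:p, 9:p, 10:p, 11:p, 12:p
edges: (1,2,k); (1,4,k); (2,7,h); (2,8,g); (2,10,k); (2,12,k); (4,5,k); (4,6,k); (4,7,h); (5,3,h); (5,6,h); (5,7,h); (6,5,k); (7,5,h); (8,2,k); (8,3,g); (9,10,h); (11,12,h)


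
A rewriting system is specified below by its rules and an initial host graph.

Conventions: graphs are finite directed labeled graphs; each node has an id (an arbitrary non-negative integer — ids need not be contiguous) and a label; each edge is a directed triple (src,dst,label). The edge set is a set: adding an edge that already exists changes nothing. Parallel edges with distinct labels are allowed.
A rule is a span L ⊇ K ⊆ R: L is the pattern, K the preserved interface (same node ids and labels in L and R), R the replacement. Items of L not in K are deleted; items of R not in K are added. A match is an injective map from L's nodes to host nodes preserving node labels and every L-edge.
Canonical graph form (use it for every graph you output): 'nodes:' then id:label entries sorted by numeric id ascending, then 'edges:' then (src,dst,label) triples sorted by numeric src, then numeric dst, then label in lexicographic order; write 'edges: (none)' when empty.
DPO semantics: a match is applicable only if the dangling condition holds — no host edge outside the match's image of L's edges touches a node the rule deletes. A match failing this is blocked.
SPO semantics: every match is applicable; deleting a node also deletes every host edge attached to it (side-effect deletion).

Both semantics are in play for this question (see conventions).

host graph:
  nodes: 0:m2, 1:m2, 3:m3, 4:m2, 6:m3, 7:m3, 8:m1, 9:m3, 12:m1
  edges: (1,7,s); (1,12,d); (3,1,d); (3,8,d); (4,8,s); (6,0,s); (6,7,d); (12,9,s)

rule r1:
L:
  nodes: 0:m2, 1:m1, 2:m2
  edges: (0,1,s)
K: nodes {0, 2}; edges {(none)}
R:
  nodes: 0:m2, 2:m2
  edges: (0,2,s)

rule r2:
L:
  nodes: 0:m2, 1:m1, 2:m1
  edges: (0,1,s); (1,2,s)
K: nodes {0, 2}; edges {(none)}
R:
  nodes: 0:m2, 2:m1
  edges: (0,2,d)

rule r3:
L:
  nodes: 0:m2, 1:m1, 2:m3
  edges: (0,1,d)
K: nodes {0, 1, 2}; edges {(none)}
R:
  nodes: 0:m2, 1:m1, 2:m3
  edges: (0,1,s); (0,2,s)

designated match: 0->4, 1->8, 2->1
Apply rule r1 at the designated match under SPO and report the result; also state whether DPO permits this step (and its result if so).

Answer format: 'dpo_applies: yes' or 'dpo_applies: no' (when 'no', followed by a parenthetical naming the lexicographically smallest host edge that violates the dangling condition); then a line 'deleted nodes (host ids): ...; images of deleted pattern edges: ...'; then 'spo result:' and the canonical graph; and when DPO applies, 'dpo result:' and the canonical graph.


dpo_applies: no
(the rule deletes node 8, which keeps host edge (3,8,d) outside the match image — the dangling condition fails, DPO blocks; SPO proceeds and side-deletes such edges)
deleted nodes (host ids): 8; images of deleted pattern edges: (4,8,s)
spo result:
nodes: 0:m2, 1:m2, 3:m3, 4:m2, 6:m3, 7:m3, 9:m3, 12:m1
edges: (1,7,s); (1,12,d); (3,1,d); (4,1,s); (6,0,s); (6,7,d); (12,9,s)


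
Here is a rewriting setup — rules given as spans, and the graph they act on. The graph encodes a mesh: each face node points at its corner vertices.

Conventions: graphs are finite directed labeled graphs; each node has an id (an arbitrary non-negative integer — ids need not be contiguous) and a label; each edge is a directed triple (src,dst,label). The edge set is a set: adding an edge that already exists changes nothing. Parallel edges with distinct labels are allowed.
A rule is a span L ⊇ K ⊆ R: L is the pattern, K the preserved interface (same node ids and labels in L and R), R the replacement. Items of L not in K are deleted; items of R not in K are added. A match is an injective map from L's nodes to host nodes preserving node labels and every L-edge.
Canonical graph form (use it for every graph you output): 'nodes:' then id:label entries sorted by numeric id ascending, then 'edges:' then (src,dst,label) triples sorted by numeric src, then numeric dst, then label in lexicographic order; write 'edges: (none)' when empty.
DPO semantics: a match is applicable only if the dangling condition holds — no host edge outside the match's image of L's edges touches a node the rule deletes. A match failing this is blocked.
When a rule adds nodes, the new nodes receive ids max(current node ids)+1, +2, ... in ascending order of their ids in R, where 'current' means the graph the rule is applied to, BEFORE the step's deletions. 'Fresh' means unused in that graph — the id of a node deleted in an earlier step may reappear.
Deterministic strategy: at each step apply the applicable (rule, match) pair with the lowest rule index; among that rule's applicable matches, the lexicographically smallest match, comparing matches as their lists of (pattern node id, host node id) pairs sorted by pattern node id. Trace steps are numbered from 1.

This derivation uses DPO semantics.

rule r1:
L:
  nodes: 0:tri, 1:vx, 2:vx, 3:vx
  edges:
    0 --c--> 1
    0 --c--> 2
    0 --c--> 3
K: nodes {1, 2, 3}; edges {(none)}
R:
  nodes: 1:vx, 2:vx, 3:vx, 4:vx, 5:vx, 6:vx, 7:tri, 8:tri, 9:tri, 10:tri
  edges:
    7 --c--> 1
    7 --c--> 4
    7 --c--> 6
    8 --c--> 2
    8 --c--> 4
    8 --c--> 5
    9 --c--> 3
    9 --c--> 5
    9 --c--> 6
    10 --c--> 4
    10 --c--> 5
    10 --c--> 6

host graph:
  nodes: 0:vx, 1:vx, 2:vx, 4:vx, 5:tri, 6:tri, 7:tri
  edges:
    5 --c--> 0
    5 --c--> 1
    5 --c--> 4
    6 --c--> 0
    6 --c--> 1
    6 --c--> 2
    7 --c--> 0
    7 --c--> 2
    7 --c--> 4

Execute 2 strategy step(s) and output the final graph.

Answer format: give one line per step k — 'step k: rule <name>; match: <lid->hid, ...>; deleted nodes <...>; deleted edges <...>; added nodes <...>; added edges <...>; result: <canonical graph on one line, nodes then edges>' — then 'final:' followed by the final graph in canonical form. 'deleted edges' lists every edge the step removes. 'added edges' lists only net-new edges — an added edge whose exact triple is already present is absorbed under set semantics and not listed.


step 1: rule r1; match: 0->5, 1->0, 2->1, 3->4; deleted nodes 5; deleted edges (5,0,c); (5,1,c); (5,4,c); added nodes 8, 9, 10, 11, 12, 13, 14; added edges (11,0,c); (11,8,c); (11,10,c); (12,1,c); (12,8,c); (12,9,c); (13,4,c); (13,9,c); (13,10,c); (14,8,c); (14,9,c); (14,10,c); result: nodes: 0:vx, 1:vx, 2:vx, 4:vx, 6:tri, 7:tri, 8:vx, 9:vx, 10:vx, 11:tri, 12:tri, 13:tri, 14:tri edges: (6,0,c); (6,1,c); (6,2,c); (7,0,c); (7,2,c); (7,4,c); (11,0,c); (11,8,c); (11,10,c); (12,1,c); (12,8,c); (12,9,c); (13,4,c); (13,9,c); (13,10,c); (14,8,c); (14,9,c); (14,10,c)
step 2: rule r1; match: 0->6, 1->0, 2->1, 3->2; deleted nodes 6; deleted edges (6,0,c); (6,1,c); (6,2,c); added nodes 15, 16, 17, 18, 19, 20, 21; added edges (18,0,c); (18,15,c); (18,17,c); (19,1,c); (19,15,c); (19,16,c); (20,2,c); (20,16,c); (20,17,c); (21,15,c); (21,16,c); (21,17,c); result: nodes: 0:vx, 1:vx, 2:vx, 4:vx, 7:tri, 8:vx, 9:vx, 10:vx, 11:tri, 12:tri, 13:tri, 14:tri, 15:vx, 16:vx, 17:vx, 18:tri, 19:tri, 20:tri, 21:tri edges: (7,0,c); (7,2,c); (7,4,c); (11,0,c); (11,8,c); (11,10,c); (12,1,c); (12,8,c); (12,9,c); (13,4,c); (13,9,c); (13,10,c); (14,8,c); (14,9,c); (14,10,c); (18,0,c); (18,15,c); (18,17,c); (19,1,c); (19,15,c); (19,16,c); (20,2,c); (20,16,c); (20,17,c); (21,15,c); (21,16,c); (21,17,c)
final:
nodes: 0:vx, 1:vx, 2:vx, 4:vx, 7:tri, 8:vx, 9:vx, 10:vx, 11:tri, 12:tri, 13:tri, 14:tri, 15:vx, 16:vx, 17:vx, 18:tri, 19:tri, 20:tri, 21:tri
edges: (7,0,c); (7,2,c); (7,4,c); (11,0,c); (11,8,c); (11,10,c); (12,1,c); (12,8,c); (12,9,c); (13,4,c); (13,9,c); (13,10,c); (14,8,c); (14,9,c); (14,10,c); (18,0,c); (18,15,c); (18,17,c); (19,1,c); (19,15,c); (19,16,c); (20,2,c); (20,16,c); (20,17,c); (21,15,c); (21,16,c); (21,17,c)


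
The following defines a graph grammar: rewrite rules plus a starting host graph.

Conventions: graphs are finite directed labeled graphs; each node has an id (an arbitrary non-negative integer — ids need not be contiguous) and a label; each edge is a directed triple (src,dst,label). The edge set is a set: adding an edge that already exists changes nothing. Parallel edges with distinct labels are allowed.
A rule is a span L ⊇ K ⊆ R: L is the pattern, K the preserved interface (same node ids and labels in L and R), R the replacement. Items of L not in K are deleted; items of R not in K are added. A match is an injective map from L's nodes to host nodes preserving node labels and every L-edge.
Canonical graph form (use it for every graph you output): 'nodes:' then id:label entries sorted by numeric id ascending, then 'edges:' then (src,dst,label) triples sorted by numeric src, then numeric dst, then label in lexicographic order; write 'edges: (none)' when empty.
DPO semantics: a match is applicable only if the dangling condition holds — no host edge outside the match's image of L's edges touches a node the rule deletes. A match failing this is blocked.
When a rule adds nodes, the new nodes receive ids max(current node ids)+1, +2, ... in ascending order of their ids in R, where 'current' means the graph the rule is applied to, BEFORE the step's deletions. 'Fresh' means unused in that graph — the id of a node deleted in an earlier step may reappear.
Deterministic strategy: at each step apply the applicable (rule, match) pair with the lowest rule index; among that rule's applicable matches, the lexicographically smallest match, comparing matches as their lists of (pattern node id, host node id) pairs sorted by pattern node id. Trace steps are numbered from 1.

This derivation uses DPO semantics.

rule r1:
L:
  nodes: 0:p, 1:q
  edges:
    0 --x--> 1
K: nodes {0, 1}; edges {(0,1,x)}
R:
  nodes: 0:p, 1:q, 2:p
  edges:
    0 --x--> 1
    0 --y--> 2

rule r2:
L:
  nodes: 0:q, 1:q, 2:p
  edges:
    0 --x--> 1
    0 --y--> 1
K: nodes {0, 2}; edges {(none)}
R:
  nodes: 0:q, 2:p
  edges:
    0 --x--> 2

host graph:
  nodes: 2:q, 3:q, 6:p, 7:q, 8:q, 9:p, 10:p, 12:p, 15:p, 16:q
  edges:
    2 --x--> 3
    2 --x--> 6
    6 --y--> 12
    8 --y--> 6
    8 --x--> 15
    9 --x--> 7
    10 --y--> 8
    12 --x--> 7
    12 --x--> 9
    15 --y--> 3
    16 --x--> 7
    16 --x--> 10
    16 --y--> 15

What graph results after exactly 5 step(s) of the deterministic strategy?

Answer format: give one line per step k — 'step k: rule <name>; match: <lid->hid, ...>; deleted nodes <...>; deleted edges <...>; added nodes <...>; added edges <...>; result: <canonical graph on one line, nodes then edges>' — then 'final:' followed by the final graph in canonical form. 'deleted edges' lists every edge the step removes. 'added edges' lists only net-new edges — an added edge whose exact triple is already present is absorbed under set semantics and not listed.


step 1: rule r1; match: 0->9, 1->7; deleted nodes (none); deleted edges (none); added nodes 17; added edges (9,17,y); result: nodes: 2:q, 3:q, 6:p, 7:q, 8:q, 9:p, 10:p, 12:p, 15:p, 16:q, 17:p edges: (2,3,x); (2,6,x); (6,12,y); (8,6,y); (8,15,x); (9,7,x); (9,17,y); (10,8,y); (12,7,x); (12,9,x); (15,3,y); (16,7,x); (16,10,x); (16,15,y)
step 2: rule r1; match: 0->9, 1->7; deleted nodes (none); deleted edges (none); added nodes 18; added edges (9,18,y); result: nodes: 2:q, 3:q, 6:p, 7:q, 8:q, 9:p, 10:p, 12:p, 15:p, 16:q, 17:p, 18:p edges: (2,3,x); (2,6,x); (6,12,y); (8,6,y); (8,15,x); (9,7,x); (9,17,y); (9,18,y); (10,8,y); (12,7,x); (12,9,x); (15,3,y); (16,7,x); (16,10,x); (16,15,y)
step 3: rule r1; match: 0->9, 1->7; deleted nodes (none); deleted edges (none); added nodes 19; added edges (9,19,y); result: nodes: 2:q, 3:q, 6:p, 7:q, 8:q, 9:p, 10:p, 12:p, 15:p, 16:q, 17:p, 18:p, 19:p edges: (2,3,x); (2,6,x); (6,12,y); (8,6,y); (8,15,x); (9,7,x); (9,17,y); (9,18,y); (9,19,y); (10,8,y); (12,7,x); (12,9,x); (15,3,y); (16,7,x); (16,10,x); (16,15,y)
step 4: rule r1; match: 0->9, 1->7; deleted nodes (none); deleted edges (none); added nodes 20; added edges (9,20,y); result: nodes: 2:q, 3:q, 6:p, 7:q, 8:q, 9:p, 10:p, 12:p, 15:p, 16:q, 17:p, 18:p, 19:p, 20:p edges: (2,3,x); (2,6,x); (6,12,y); (8,6,y); (8,15,x); (9,7,x); (9,17,y); (9,18,y); (9,19,y); (9,20,y); (10,8,y); (12,7,x); (12,9,x); (15,3,y); (16,7,x); (16,10,x); (16,15,y)
step 5: rule r1; match: 0->9, 1->7; deleted nodes (none); deleted edges (none); added nodes 21; added edges (9,21,y); result: nodes: 2:q, 3:q, 6:p, 7:q, 8:q, 9:p, 10:p, 12:p, 15:p, 16:q, 17:p, 18:p, 19:p, 20:p, 21:p edges: (2,3,x); (2,6,x); (6,12,y); (8,6,y); (8,15,x); (9,7,x); (9,17,y); (9,18,y); (9,19,y); (9,20,y); (9,21,y); (10,8,y); (12,7,x); (12,9,x); (15,3,y); (16,7,x); (16,10,x); (16,15,y)
final:
nodes: 2:q, 3:q, 6:p, 7:q, 8:q, 9:p, 10:p, 12:p, 15:p, 16:q, 17:p, 18:p, 19:p, 20:p, 21:p
edges: (2,3,x); (2,6,x); (6,12,y); (8,6,y); (8,15,x); (9,7,x); (9,17,y); (9,18,y); (9,19,y); (9,20,y); (9,21,y); (10,8,y); (12,7,x); (12,9,x); (15,3,y); (16,7,x); (16,10,x); (16,15,y)


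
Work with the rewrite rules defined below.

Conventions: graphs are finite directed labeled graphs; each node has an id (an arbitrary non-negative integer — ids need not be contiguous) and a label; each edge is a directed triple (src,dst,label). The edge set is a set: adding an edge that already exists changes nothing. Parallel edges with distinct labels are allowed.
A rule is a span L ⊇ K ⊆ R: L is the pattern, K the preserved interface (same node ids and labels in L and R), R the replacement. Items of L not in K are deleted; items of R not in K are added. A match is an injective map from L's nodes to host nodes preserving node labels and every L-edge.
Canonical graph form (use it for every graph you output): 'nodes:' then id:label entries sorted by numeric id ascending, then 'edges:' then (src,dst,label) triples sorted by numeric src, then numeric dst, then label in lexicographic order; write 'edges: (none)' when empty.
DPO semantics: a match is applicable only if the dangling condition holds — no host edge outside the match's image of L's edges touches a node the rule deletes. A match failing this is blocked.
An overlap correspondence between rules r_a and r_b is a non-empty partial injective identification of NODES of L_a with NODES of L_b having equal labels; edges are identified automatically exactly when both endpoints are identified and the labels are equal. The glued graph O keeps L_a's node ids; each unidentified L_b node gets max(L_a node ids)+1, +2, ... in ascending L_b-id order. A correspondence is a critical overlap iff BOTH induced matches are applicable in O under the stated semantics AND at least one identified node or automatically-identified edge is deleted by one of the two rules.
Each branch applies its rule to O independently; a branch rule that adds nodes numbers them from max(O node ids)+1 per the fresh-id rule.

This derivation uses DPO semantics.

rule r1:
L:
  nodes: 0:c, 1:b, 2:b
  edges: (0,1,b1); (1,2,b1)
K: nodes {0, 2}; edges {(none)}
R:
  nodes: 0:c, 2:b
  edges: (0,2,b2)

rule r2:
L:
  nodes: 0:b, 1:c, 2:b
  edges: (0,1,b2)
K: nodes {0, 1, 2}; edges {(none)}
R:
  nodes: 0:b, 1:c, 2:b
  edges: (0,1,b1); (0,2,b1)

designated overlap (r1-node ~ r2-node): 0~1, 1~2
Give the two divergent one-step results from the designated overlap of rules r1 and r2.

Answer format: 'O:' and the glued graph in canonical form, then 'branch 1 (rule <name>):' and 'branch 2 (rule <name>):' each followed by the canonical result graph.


O:
nodes: 0:c, 1:b, 2:b, 3:b
edges: (0,1,b1); (1,2,b1); (3,0,b2)
branch 1 (rule r1):
nodes: 0:c, 2:b, 3:b
edges: (0,2,b2); (3,0,b2)
branch 2 (rule r2):
nodes: 0:c, 1:b, 2:b, 3:b
edges: (0,1,b1); (1,2,b1); (3,0,b1); (3,1,b1)


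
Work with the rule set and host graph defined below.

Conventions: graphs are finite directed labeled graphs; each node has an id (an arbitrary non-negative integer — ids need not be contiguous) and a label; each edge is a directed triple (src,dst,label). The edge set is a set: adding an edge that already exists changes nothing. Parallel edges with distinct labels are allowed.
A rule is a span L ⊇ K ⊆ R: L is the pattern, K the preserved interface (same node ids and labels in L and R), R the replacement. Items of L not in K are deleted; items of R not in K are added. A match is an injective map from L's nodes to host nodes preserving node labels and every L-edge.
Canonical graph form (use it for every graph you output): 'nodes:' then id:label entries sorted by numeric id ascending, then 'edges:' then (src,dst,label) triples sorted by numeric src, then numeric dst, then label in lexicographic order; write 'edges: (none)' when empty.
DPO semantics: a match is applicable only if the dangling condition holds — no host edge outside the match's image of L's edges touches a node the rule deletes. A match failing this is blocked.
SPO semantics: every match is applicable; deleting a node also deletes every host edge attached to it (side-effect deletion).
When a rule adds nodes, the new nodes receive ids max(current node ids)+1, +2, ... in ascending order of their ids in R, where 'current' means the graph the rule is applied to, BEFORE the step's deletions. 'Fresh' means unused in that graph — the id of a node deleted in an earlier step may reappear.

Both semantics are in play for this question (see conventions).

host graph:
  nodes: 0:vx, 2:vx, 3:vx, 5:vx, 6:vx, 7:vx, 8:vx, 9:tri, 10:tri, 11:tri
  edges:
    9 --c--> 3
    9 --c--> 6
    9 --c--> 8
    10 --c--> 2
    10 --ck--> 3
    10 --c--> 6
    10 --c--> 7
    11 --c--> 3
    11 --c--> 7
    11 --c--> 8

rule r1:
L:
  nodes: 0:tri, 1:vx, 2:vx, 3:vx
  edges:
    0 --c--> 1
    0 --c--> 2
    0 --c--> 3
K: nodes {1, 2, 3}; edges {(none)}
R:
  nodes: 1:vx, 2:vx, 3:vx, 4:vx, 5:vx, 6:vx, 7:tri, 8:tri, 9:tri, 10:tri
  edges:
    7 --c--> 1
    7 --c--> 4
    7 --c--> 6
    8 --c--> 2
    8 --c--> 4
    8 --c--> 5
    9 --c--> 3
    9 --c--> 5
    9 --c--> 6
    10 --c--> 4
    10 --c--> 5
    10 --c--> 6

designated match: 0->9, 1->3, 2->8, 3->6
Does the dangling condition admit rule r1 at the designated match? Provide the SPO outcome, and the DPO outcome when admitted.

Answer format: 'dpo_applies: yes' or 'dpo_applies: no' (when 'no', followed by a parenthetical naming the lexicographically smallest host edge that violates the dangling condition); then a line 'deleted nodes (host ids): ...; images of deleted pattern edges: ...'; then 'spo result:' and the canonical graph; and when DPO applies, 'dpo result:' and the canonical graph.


dpo_applies: yes
deleted nodes (host ids): 9; images of deleted pattern edges: (9,3,c); (9,6,c); (9,8,c)
spo result:
nodes: 0:vx, 2:vx, 3:vx, 5:vx, 6:vx, 7:vx, 8:vx, 10:tri, 11:tri, 12:vx, 13:vx, 14:vx, 15:tri, 16:tri, 17:tri, 18:tri
edges: (10,2,c); (10,3,ck); (10,6,c); (10,7,c); (11,3,c); (11,7,c); (11,8,c); (15,3,c); (15,12,c); (15,14,c); (16,8,c); (16,12,c); (16,13,c); (17,6,c); (17,13,c); (17,14,c); (18,12,c); (18,13,c); (18,14,c)
dpo result:
nodes: 0:vx, 2:vx, 3:vx, 5:vx, 6:vx, 7:vx, 8:vx, 10:tri, 11:tri, 12:vx, 13:vx, 14:vx, 15:tri, 16:tri, 17:tri, 18:tri
edges: (10,2,c); (10,3,ck); (10,6,c); (10,7,c); (11,3,c); (11,7,c); (11,8,c); (15,3,c); (15,12,c); (15,14,c); (16,8,c); (16,12,c); (16,13,c); (17,6,c); (17,13,c); (17,14,c); (18,12,c); (18,13,c); (18,14,c)
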